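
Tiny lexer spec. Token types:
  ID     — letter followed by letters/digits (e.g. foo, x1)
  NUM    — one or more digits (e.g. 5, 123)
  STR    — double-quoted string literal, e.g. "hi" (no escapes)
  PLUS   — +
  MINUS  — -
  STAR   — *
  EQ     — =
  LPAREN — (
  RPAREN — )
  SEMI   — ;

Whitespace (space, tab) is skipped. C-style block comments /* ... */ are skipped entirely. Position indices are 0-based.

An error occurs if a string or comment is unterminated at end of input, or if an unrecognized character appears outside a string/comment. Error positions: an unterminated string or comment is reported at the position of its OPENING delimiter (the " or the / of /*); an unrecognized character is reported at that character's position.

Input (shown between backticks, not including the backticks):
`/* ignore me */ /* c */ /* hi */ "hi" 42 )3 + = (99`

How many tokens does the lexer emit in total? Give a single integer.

Answer: 8

Derivation:
pos=0: enter COMMENT mode (saw '/*')
exit COMMENT mode (now at pos=15)
pos=16: enter COMMENT mode (saw '/*')
exit COMMENT mode (now at pos=23)
pos=24: enter COMMENT mode (saw '/*')
exit COMMENT mode (now at pos=32)
pos=33: enter STRING mode
pos=33: emit STR "hi" (now at pos=37)
pos=38: emit NUM '42' (now at pos=40)
pos=41: emit RPAREN ')'
pos=42: emit NUM '3' (now at pos=43)
pos=44: emit PLUS '+'
pos=46: emit EQ '='
pos=48: emit LPAREN '('
pos=49: emit NUM '99' (now at pos=51)
DONE. 8 tokens: [STR, NUM, RPAREN, NUM, PLUS, EQ, LPAREN, NUM]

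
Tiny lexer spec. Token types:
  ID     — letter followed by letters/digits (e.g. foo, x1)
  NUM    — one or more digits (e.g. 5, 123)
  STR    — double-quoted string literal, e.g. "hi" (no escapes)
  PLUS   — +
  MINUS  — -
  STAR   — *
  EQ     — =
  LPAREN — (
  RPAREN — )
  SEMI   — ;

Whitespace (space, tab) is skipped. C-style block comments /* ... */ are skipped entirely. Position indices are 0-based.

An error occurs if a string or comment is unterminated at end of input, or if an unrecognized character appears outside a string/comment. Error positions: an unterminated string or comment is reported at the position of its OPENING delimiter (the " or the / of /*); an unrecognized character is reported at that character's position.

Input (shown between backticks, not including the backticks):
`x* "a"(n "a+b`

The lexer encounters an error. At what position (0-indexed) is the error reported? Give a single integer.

Answer: 9

Derivation:
pos=0: emit ID 'x' (now at pos=1)
pos=1: emit STAR '*'
pos=3: enter STRING mode
pos=3: emit STR "a" (now at pos=6)
pos=6: emit LPAREN '('
pos=7: emit ID 'n' (now at pos=8)
pos=9: enter STRING mode
pos=9: ERROR — unterminated string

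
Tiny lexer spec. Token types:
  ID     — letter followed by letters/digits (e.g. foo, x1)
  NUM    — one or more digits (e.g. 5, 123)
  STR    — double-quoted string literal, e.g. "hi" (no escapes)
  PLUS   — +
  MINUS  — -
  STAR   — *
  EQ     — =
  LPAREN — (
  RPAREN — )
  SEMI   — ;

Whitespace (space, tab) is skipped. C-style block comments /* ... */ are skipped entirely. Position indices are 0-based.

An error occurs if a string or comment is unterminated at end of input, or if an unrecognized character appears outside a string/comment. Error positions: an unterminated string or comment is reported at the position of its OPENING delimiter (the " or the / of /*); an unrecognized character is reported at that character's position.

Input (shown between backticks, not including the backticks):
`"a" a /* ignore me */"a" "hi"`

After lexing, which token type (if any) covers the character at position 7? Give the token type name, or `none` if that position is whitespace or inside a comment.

Answer: none

Derivation:
pos=0: enter STRING mode
pos=0: emit STR "a" (now at pos=3)
pos=4: emit ID 'a' (now at pos=5)
pos=6: enter COMMENT mode (saw '/*')
exit COMMENT mode (now at pos=21)
pos=21: enter STRING mode
pos=21: emit STR "a" (now at pos=24)
pos=25: enter STRING mode
pos=25: emit STR "hi" (now at pos=29)
DONE. 4 tokens: [STR, ID, STR, STR]
Position 7: char is '*' -> none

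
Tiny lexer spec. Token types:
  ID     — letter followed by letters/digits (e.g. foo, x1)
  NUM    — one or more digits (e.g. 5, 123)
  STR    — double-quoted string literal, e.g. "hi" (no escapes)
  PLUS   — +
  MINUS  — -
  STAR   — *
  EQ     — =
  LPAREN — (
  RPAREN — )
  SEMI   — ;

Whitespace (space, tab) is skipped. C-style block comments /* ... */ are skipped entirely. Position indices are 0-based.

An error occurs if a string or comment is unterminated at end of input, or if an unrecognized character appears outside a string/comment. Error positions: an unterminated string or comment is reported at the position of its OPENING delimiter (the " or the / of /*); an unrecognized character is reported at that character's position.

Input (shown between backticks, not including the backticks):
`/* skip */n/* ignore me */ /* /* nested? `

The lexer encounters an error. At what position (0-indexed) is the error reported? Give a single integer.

pos=0: enter COMMENT mode (saw '/*')
exit COMMENT mode (now at pos=10)
pos=10: emit ID 'n' (now at pos=11)
pos=11: enter COMMENT mode (saw '/*')
exit COMMENT mode (now at pos=26)
pos=27: enter COMMENT mode (saw '/*')
pos=27: ERROR — unterminated comment (reached EOF)

Answer: 27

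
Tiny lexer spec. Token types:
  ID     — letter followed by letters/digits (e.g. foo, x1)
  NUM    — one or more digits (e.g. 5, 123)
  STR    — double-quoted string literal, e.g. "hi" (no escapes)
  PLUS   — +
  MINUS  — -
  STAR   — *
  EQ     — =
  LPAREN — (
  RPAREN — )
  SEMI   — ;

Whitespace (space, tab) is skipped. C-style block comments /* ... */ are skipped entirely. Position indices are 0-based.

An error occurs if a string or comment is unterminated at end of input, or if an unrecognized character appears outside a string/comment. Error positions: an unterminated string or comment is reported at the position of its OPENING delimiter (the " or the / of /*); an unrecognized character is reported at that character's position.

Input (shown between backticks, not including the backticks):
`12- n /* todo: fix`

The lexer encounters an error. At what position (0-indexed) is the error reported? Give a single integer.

Answer: 6

Derivation:
pos=0: emit NUM '12' (now at pos=2)
pos=2: emit MINUS '-'
pos=4: emit ID 'n' (now at pos=5)
pos=6: enter COMMENT mode (saw '/*')
pos=6: ERROR — unterminated comment (reached EOF)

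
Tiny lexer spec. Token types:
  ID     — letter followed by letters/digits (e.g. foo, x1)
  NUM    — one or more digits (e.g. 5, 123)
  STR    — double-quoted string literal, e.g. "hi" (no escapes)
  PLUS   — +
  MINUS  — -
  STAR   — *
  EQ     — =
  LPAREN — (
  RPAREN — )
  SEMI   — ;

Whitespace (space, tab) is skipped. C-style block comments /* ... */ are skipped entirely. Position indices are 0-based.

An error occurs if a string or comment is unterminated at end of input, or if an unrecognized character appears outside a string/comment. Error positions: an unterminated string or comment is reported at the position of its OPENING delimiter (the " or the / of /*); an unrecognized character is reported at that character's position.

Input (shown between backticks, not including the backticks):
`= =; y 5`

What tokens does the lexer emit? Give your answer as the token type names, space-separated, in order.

pos=0: emit EQ '='
pos=2: emit EQ '='
pos=3: emit SEMI ';'
pos=5: emit ID 'y' (now at pos=6)
pos=7: emit NUM '5' (now at pos=8)
DONE. 5 tokens: [EQ, EQ, SEMI, ID, NUM]

Answer: EQ EQ SEMI ID NUM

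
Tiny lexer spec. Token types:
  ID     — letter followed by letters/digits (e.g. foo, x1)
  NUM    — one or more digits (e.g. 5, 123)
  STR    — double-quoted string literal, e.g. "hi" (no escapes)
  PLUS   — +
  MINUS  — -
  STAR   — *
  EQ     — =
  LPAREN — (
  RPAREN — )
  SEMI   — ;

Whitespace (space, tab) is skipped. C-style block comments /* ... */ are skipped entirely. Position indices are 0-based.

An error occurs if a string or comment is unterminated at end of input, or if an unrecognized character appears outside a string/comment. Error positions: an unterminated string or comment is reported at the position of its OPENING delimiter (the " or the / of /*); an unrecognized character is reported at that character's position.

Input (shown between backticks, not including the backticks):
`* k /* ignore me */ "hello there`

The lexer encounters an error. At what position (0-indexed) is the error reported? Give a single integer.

pos=0: emit STAR '*'
pos=2: emit ID 'k' (now at pos=3)
pos=4: enter COMMENT mode (saw '/*')
exit COMMENT mode (now at pos=19)
pos=20: enter STRING mode
pos=20: ERROR — unterminated string

Answer: 20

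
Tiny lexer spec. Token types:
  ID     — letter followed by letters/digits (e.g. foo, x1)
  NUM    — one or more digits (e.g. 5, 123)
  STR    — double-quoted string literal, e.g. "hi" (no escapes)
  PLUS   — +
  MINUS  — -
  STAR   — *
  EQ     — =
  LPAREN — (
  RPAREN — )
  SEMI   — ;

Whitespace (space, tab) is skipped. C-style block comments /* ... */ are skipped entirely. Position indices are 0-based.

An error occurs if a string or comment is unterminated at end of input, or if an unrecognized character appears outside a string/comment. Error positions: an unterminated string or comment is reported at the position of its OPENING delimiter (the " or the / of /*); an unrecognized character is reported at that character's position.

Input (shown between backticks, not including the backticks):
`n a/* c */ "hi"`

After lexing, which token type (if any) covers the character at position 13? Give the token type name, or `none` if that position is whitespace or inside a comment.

Answer: STR

Derivation:
pos=0: emit ID 'n' (now at pos=1)
pos=2: emit ID 'a' (now at pos=3)
pos=3: enter COMMENT mode (saw '/*')
exit COMMENT mode (now at pos=10)
pos=11: enter STRING mode
pos=11: emit STR "hi" (now at pos=15)
DONE. 3 tokens: [ID, ID, STR]
Position 13: char is 'i' -> STR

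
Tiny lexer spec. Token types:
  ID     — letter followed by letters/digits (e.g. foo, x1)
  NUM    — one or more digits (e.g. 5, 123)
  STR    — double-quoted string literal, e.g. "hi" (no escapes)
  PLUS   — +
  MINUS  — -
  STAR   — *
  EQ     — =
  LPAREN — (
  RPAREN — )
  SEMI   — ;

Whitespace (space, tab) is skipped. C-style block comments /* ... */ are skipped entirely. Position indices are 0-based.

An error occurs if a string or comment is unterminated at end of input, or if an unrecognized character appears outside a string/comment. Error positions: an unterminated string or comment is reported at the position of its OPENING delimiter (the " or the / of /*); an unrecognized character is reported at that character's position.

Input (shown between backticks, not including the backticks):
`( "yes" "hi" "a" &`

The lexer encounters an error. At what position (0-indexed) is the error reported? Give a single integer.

Answer: 17

Derivation:
pos=0: emit LPAREN '('
pos=2: enter STRING mode
pos=2: emit STR "yes" (now at pos=7)
pos=8: enter STRING mode
pos=8: emit STR "hi" (now at pos=12)
pos=13: enter STRING mode
pos=13: emit STR "a" (now at pos=16)
pos=17: ERROR — unrecognized char '&'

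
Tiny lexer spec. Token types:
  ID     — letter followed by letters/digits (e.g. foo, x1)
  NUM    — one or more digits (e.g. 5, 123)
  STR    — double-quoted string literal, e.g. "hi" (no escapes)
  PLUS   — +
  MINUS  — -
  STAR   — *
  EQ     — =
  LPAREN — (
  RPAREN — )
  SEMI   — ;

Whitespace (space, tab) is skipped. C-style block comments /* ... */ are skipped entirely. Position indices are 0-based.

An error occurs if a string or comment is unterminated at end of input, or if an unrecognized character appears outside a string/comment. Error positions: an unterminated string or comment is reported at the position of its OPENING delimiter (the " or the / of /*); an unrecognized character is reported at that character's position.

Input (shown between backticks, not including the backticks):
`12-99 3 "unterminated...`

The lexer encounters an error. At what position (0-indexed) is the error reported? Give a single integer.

pos=0: emit NUM '12' (now at pos=2)
pos=2: emit MINUS '-'
pos=3: emit NUM '99' (now at pos=5)
pos=6: emit NUM '3' (now at pos=7)
pos=8: enter STRING mode
pos=8: ERROR — unterminated string

Answer: 8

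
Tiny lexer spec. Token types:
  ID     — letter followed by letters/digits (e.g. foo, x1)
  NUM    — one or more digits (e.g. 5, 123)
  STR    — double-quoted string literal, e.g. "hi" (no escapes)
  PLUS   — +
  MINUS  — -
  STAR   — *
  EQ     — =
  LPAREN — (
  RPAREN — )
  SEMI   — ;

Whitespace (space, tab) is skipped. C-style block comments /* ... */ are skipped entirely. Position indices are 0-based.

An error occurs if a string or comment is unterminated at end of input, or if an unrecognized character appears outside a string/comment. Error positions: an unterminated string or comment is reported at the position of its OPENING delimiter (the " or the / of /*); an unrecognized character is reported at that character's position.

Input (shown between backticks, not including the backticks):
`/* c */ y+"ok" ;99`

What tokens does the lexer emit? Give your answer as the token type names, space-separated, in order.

pos=0: enter COMMENT mode (saw '/*')
exit COMMENT mode (now at pos=7)
pos=8: emit ID 'y' (now at pos=9)
pos=9: emit PLUS '+'
pos=10: enter STRING mode
pos=10: emit STR "ok" (now at pos=14)
pos=15: emit SEMI ';'
pos=16: emit NUM '99' (now at pos=18)
DONE. 5 tokens: [ID, PLUS, STR, SEMI, NUM]

Answer: ID PLUS STR SEMI NUM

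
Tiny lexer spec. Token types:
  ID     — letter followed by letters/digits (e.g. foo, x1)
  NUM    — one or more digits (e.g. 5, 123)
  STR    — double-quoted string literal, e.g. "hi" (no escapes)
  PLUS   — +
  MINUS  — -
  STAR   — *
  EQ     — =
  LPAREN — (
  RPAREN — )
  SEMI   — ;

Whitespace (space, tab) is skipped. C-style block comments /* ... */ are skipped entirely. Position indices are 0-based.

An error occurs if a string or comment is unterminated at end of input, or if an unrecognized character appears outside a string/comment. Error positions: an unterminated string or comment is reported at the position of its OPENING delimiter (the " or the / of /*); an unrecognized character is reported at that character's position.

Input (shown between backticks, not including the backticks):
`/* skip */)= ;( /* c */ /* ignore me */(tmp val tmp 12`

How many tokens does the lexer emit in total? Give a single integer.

pos=0: enter COMMENT mode (saw '/*')
exit COMMENT mode (now at pos=10)
pos=10: emit RPAREN ')'
pos=11: emit EQ '='
pos=13: emit SEMI ';'
pos=14: emit LPAREN '('
pos=16: enter COMMENT mode (saw '/*')
exit COMMENT mode (now at pos=23)
pos=24: enter COMMENT mode (saw '/*')
exit COMMENT mode (now at pos=39)
pos=39: emit LPAREN '('
pos=40: emit ID 'tmp' (now at pos=43)
pos=44: emit ID 'val' (now at pos=47)
pos=48: emit ID 'tmp' (now at pos=51)
pos=52: emit NUM '12' (now at pos=54)
DONE. 9 tokens: [RPAREN, EQ, SEMI, LPAREN, LPAREN, ID, ID, ID, NUM]

Answer: 9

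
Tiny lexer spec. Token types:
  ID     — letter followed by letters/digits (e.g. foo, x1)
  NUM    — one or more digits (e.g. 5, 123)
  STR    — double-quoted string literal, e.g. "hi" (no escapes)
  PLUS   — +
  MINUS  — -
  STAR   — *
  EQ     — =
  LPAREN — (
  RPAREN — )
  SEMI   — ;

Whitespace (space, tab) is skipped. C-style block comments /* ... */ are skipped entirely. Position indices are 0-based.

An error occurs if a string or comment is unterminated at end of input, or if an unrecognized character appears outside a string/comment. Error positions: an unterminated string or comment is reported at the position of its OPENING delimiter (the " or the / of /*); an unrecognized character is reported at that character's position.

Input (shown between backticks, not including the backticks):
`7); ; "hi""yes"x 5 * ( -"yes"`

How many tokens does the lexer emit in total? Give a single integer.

pos=0: emit NUM '7' (now at pos=1)
pos=1: emit RPAREN ')'
pos=2: emit SEMI ';'
pos=4: emit SEMI ';'
pos=6: enter STRING mode
pos=6: emit STR "hi" (now at pos=10)
pos=10: enter STRING mode
pos=10: emit STR "yes" (now at pos=15)
pos=15: emit ID 'x' (now at pos=16)
pos=17: emit NUM '5' (now at pos=18)
pos=19: emit STAR '*'
pos=21: emit LPAREN '('
pos=23: emit MINUS '-'
pos=24: enter STRING mode
pos=24: emit STR "yes" (now at pos=29)
DONE. 12 tokens: [NUM, RPAREN, SEMI, SEMI, STR, STR, ID, NUM, STAR, LPAREN, MINUS, STR]

Answer: 12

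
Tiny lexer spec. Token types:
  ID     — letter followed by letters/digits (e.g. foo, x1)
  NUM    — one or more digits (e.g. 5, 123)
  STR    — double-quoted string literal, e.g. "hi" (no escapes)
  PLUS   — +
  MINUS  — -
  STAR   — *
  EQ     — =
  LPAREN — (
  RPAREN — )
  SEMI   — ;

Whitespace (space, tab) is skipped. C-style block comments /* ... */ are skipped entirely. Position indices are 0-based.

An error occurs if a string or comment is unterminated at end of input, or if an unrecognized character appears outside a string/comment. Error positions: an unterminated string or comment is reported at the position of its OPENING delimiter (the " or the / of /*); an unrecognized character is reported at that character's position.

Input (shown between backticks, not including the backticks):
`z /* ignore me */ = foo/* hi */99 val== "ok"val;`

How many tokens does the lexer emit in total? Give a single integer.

pos=0: emit ID 'z' (now at pos=1)
pos=2: enter COMMENT mode (saw '/*')
exit COMMENT mode (now at pos=17)
pos=18: emit EQ '='
pos=20: emit ID 'foo' (now at pos=23)
pos=23: enter COMMENT mode (saw '/*')
exit COMMENT mode (now at pos=31)
pos=31: emit NUM '99' (now at pos=33)
pos=34: emit ID 'val' (now at pos=37)
pos=37: emit EQ '='
pos=38: emit EQ '='
pos=40: enter STRING mode
pos=40: emit STR "ok" (now at pos=44)
pos=44: emit ID 'val' (now at pos=47)
pos=47: emit SEMI ';'
DONE. 10 tokens: [ID, EQ, ID, NUM, ID, EQ, EQ, STR, ID, SEMI]

Answer: 10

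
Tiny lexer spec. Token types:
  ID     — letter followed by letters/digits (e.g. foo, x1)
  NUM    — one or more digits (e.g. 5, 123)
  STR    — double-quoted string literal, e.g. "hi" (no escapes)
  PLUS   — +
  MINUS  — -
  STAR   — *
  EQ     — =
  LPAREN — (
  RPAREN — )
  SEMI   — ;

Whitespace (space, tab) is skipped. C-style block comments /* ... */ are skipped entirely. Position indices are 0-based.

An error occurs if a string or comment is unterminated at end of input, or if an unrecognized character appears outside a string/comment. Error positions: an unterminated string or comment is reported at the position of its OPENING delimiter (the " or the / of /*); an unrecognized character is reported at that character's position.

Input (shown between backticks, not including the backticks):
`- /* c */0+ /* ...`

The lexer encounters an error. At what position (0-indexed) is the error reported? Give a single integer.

Answer: 12

Derivation:
pos=0: emit MINUS '-'
pos=2: enter COMMENT mode (saw '/*')
exit COMMENT mode (now at pos=9)
pos=9: emit NUM '0' (now at pos=10)
pos=10: emit PLUS '+'
pos=12: enter COMMENT mode (saw '/*')
pos=12: ERROR — unterminated comment (reached EOF)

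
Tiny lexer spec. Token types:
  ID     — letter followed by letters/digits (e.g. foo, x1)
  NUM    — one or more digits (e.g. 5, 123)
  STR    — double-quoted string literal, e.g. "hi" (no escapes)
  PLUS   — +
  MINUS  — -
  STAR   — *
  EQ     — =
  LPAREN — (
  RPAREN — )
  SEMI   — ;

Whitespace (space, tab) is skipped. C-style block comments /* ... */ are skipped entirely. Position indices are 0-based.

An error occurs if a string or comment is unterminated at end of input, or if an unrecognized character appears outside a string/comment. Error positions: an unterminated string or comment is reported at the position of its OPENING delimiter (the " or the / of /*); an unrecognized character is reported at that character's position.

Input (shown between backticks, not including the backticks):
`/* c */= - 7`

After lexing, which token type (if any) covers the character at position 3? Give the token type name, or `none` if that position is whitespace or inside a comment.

Answer: none

Derivation:
pos=0: enter COMMENT mode (saw '/*')
exit COMMENT mode (now at pos=7)
pos=7: emit EQ '='
pos=9: emit MINUS '-'
pos=11: emit NUM '7' (now at pos=12)
DONE. 3 tokens: [EQ, MINUS, NUM]
Position 3: char is 'c' -> none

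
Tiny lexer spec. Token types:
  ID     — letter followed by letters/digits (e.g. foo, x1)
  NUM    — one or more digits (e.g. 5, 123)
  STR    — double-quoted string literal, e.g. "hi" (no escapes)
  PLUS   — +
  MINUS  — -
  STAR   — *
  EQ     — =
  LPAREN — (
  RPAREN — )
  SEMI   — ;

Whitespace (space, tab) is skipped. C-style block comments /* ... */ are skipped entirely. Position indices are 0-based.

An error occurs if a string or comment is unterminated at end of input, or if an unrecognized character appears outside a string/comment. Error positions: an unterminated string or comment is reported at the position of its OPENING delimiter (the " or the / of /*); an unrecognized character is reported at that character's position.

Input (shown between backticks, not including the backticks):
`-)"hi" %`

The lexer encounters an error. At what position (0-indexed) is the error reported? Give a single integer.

pos=0: emit MINUS '-'
pos=1: emit RPAREN ')'
pos=2: enter STRING mode
pos=2: emit STR "hi" (now at pos=6)
pos=7: ERROR — unrecognized char '%'

Answer: 7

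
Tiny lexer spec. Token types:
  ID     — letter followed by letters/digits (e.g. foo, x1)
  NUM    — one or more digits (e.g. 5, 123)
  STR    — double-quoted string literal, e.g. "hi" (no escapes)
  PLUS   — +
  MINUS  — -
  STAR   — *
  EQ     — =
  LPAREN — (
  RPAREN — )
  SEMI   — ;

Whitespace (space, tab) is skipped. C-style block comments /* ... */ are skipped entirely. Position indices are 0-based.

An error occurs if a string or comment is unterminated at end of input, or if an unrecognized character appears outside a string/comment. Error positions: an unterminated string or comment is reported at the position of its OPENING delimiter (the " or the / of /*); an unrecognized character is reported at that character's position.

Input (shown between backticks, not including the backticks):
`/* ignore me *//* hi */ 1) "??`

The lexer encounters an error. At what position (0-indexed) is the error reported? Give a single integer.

pos=0: enter COMMENT mode (saw '/*')
exit COMMENT mode (now at pos=15)
pos=15: enter COMMENT mode (saw '/*')
exit COMMENT mode (now at pos=23)
pos=24: emit NUM '1' (now at pos=25)
pos=25: emit RPAREN ')'
pos=27: enter STRING mode
pos=27: ERROR — unterminated string

Answer: 27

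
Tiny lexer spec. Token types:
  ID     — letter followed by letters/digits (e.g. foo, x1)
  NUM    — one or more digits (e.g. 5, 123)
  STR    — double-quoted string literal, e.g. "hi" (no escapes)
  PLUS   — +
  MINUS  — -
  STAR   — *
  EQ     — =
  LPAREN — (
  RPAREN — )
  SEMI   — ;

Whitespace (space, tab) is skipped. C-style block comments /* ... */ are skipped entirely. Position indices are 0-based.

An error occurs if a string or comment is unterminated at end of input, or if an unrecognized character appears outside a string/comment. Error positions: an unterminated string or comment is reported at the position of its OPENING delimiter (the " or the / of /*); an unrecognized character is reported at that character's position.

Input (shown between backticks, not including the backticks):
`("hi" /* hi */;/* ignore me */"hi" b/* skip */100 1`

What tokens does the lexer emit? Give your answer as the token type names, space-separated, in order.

Answer: LPAREN STR SEMI STR ID NUM NUM

Derivation:
pos=0: emit LPAREN '('
pos=1: enter STRING mode
pos=1: emit STR "hi" (now at pos=5)
pos=6: enter COMMENT mode (saw '/*')
exit COMMENT mode (now at pos=14)
pos=14: emit SEMI ';'
pos=15: enter COMMENT mode (saw '/*')
exit COMMENT mode (now at pos=30)
pos=30: enter STRING mode
pos=30: emit STR "hi" (now at pos=34)
pos=35: emit ID 'b' (now at pos=36)
pos=36: enter COMMENT mode (saw '/*')
exit COMMENT mode (now at pos=46)
pos=46: emit NUM '100' (now at pos=49)
pos=50: emit NUM '1' (now at pos=51)
DONE. 7 tokens: [LPAREN, STR, SEMI, STR, ID, NUM, NUM]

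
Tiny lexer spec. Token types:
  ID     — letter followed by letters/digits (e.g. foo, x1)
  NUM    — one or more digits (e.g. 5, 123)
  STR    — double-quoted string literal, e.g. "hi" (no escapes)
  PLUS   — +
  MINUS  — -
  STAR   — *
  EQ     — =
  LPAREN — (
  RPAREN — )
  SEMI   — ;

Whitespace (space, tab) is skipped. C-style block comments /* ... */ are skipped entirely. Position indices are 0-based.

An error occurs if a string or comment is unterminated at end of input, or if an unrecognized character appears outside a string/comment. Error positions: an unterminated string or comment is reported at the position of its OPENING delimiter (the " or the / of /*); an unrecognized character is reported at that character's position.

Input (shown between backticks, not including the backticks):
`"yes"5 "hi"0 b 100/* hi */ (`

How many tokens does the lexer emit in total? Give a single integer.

Answer: 7

Derivation:
pos=0: enter STRING mode
pos=0: emit STR "yes" (now at pos=5)
pos=5: emit NUM '5' (now at pos=6)
pos=7: enter STRING mode
pos=7: emit STR "hi" (now at pos=11)
pos=11: emit NUM '0' (now at pos=12)
pos=13: emit ID 'b' (now at pos=14)
pos=15: emit NUM '100' (now at pos=18)
pos=18: enter COMMENT mode (saw '/*')
exit COMMENT mode (now at pos=26)
pos=27: emit LPAREN '('
DONE. 7 tokens: [STR, NUM, STR, NUM, ID, NUM, LPAREN]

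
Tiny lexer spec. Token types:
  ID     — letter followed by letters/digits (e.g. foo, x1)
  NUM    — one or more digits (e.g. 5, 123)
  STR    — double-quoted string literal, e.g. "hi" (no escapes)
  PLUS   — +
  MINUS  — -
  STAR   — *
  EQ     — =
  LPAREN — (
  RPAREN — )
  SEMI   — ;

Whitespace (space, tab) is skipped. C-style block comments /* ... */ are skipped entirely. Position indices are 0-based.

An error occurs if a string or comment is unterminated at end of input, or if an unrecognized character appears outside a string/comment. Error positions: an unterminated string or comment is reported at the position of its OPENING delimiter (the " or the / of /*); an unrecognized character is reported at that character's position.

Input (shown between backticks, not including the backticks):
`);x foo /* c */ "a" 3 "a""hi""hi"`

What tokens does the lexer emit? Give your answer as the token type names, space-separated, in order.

Answer: RPAREN SEMI ID ID STR NUM STR STR STR

Derivation:
pos=0: emit RPAREN ')'
pos=1: emit SEMI ';'
pos=2: emit ID 'x' (now at pos=3)
pos=4: emit ID 'foo' (now at pos=7)
pos=8: enter COMMENT mode (saw '/*')
exit COMMENT mode (now at pos=15)
pos=16: enter STRING mode
pos=16: emit STR "a" (now at pos=19)
pos=20: emit NUM '3' (now at pos=21)
pos=22: enter STRING mode
pos=22: emit STR "a" (now at pos=25)
pos=25: enter STRING mode
pos=25: emit STR "hi" (now at pos=29)
pos=29: enter STRING mode
pos=29: emit STR "hi" (now at pos=33)
DONE. 9 tokens: [RPAREN, SEMI, ID, ID, STR, NUM, STR, STR, STR]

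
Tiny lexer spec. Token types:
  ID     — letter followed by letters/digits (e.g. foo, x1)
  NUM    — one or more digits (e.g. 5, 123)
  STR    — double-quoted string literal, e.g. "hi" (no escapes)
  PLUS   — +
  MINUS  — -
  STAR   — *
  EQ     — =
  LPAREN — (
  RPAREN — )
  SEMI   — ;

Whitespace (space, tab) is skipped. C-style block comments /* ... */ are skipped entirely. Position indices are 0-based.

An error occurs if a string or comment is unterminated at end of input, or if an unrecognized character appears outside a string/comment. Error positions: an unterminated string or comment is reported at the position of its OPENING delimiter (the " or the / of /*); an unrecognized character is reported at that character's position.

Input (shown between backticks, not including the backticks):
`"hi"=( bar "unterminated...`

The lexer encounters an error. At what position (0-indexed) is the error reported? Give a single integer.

pos=0: enter STRING mode
pos=0: emit STR "hi" (now at pos=4)
pos=4: emit EQ '='
pos=5: emit LPAREN '('
pos=7: emit ID 'bar' (now at pos=10)
pos=11: enter STRING mode
pos=11: ERROR — unterminated string

Answer: 11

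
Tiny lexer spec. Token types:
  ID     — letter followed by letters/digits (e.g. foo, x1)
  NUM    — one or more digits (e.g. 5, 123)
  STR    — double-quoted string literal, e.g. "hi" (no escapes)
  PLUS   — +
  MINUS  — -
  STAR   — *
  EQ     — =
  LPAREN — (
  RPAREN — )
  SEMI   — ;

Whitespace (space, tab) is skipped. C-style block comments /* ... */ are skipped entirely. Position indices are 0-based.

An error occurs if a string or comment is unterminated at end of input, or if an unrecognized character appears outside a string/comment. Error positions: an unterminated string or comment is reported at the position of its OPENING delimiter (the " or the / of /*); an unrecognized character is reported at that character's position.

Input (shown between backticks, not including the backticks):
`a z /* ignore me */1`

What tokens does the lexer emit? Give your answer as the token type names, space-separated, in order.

pos=0: emit ID 'a' (now at pos=1)
pos=2: emit ID 'z' (now at pos=3)
pos=4: enter COMMENT mode (saw '/*')
exit COMMENT mode (now at pos=19)
pos=19: emit NUM '1' (now at pos=20)
DONE. 3 tokens: [ID, ID, NUM]

Answer: ID ID NUM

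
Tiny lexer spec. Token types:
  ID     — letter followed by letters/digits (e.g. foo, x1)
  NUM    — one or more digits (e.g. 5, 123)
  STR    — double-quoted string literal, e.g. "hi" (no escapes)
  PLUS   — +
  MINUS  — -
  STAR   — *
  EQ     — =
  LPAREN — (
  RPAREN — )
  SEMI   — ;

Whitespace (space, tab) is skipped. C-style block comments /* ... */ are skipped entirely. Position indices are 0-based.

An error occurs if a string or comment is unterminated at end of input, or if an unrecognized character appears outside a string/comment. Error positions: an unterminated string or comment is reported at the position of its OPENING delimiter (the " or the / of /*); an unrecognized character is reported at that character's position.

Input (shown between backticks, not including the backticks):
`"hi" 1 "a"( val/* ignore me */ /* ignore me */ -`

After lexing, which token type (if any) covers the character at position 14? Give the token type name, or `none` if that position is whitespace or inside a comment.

pos=0: enter STRING mode
pos=0: emit STR "hi" (now at pos=4)
pos=5: emit NUM '1' (now at pos=6)
pos=7: enter STRING mode
pos=7: emit STR "a" (now at pos=10)
pos=10: emit LPAREN '('
pos=12: emit ID 'val' (now at pos=15)
pos=15: enter COMMENT mode (saw '/*')
exit COMMENT mode (now at pos=30)
pos=31: enter COMMENT mode (saw '/*')
exit COMMENT mode (now at pos=46)
pos=47: emit MINUS '-'
DONE. 6 tokens: [STR, NUM, STR, LPAREN, ID, MINUS]
Position 14: char is 'l' -> ID

Answer: ID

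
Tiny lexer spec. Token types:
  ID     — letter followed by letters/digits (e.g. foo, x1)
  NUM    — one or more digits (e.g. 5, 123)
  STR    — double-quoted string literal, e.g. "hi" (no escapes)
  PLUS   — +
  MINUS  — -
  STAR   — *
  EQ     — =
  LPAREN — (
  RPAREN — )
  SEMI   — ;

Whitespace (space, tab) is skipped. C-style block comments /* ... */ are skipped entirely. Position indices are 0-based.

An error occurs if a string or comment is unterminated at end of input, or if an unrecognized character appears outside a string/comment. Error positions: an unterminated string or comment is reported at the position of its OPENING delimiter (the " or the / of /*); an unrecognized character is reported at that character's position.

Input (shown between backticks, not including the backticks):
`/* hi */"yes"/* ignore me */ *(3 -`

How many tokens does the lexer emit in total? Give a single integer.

Answer: 5

Derivation:
pos=0: enter COMMENT mode (saw '/*')
exit COMMENT mode (now at pos=8)
pos=8: enter STRING mode
pos=8: emit STR "yes" (now at pos=13)
pos=13: enter COMMENT mode (saw '/*')
exit COMMENT mode (now at pos=28)
pos=29: emit STAR '*'
pos=30: emit LPAREN '('
pos=31: emit NUM '3' (now at pos=32)
pos=33: emit MINUS '-'
DONE. 5 tokens: [STR, STAR, LPAREN, NUM, MINUS]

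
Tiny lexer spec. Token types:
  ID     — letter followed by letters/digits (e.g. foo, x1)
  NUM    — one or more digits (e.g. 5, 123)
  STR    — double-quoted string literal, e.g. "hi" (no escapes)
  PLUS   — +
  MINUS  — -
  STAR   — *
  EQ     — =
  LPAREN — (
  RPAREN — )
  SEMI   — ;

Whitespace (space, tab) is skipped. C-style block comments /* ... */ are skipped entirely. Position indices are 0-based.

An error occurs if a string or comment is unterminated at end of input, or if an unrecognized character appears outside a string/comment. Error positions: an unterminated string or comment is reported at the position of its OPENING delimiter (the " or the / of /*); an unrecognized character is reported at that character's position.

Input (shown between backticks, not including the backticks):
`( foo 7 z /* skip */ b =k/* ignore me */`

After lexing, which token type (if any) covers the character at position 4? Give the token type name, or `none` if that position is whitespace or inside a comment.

pos=0: emit LPAREN '('
pos=2: emit ID 'foo' (now at pos=5)
pos=6: emit NUM '7' (now at pos=7)
pos=8: emit ID 'z' (now at pos=9)
pos=10: enter COMMENT mode (saw '/*')
exit COMMENT mode (now at pos=20)
pos=21: emit ID 'b' (now at pos=22)
pos=23: emit EQ '='
pos=24: emit ID 'k' (now at pos=25)
pos=25: enter COMMENT mode (saw '/*')
exit COMMENT mode (now at pos=40)
DONE. 7 tokens: [LPAREN, ID, NUM, ID, ID, EQ, ID]
Position 4: char is 'o' -> ID

Answer: ID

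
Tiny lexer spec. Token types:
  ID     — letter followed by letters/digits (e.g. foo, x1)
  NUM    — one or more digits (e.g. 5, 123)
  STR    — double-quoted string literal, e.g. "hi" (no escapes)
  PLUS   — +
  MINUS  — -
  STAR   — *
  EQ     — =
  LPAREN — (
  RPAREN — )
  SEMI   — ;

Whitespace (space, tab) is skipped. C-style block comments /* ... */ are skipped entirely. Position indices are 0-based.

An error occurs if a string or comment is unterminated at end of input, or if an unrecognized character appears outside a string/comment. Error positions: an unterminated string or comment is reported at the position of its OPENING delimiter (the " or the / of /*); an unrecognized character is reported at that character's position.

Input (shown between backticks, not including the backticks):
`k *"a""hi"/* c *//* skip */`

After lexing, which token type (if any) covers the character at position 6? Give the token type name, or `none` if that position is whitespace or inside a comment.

Answer: STR

Derivation:
pos=0: emit ID 'k' (now at pos=1)
pos=2: emit STAR '*'
pos=3: enter STRING mode
pos=3: emit STR "a" (now at pos=6)
pos=6: enter STRING mode
pos=6: emit STR "hi" (now at pos=10)
pos=10: enter COMMENT mode (saw '/*')
exit COMMENT mode (now at pos=17)
pos=17: enter COMMENT mode (saw '/*')
exit COMMENT mode (now at pos=27)
DONE. 4 tokens: [ID, STAR, STR, STR]
Position 6: char is '"' -> STR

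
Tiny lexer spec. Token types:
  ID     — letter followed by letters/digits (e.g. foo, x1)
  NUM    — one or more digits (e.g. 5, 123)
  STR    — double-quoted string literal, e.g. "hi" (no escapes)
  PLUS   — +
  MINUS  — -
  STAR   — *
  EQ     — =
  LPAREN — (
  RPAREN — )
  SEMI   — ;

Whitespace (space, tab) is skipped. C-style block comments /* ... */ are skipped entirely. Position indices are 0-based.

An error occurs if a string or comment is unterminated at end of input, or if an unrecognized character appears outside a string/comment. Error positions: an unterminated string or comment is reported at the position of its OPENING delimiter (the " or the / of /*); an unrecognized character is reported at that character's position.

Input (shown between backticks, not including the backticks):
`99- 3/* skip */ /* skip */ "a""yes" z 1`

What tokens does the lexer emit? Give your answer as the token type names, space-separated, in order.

pos=0: emit NUM '99' (now at pos=2)
pos=2: emit MINUS '-'
pos=4: emit NUM '3' (now at pos=5)
pos=5: enter COMMENT mode (saw '/*')
exit COMMENT mode (now at pos=15)
pos=16: enter COMMENT mode (saw '/*')
exit COMMENT mode (now at pos=26)
pos=27: enter STRING mode
pos=27: emit STR "a" (now at pos=30)
pos=30: enter STRING mode
pos=30: emit STR "yes" (now at pos=35)
pos=36: emit ID 'z' (now at pos=37)
pos=38: emit NUM '1' (now at pos=39)
DONE. 7 tokens: [NUM, MINUS, NUM, STR, STR, ID, NUM]

Answer: NUM MINUS NUM STR STR ID NUM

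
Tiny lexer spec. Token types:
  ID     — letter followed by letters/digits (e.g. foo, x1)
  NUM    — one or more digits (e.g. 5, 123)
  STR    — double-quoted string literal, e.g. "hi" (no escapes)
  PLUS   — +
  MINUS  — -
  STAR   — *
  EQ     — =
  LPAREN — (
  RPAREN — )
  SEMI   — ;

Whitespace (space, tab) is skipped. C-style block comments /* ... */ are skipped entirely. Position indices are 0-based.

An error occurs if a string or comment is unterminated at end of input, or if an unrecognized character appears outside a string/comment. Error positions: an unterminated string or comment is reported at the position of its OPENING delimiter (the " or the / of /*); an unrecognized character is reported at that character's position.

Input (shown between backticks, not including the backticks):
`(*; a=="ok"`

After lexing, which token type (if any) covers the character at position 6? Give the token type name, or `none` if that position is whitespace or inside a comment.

pos=0: emit LPAREN '('
pos=1: emit STAR '*'
pos=2: emit SEMI ';'
pos=4: emit ID 'a' (now at pos=5)
pos=5: emit EQ '='
pos=6: emit EQ '='
pos=7: enter STRING mode
pos=7: emit STR "ok" (now at pos=11)
DONE. 7 tokens: [LPAREN, STAR, SEMI, ID, EQ, EQ, STR]
Position 6: char is '=' -> EQ

Answer: EQ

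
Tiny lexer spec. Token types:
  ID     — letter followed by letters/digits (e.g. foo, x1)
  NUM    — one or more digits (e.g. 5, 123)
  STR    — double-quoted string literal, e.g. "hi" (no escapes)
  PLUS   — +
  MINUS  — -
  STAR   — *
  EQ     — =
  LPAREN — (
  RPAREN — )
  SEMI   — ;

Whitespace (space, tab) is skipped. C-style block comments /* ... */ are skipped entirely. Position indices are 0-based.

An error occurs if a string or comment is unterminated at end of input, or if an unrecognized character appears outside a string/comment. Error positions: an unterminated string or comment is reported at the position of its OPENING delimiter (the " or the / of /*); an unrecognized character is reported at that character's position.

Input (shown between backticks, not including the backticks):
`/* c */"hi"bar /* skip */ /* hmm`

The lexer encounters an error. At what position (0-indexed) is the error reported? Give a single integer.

pos=0: enter COMMENT mode (saw '/*')
exit COMMENT mode (now at pos=7)
pos=7: enter STRING mode
pos=7: emit STR "hi" (now at pos=11)
pos=11: emit ID 'bar' (now at pos=14)
pos=15: enter COMMENT mode (saw '/*')
exit COMMENT mode (now at pos=25)
pos=26: enter COMMENT mode (saw '/*')
pos=26: ERROR — unterminated comment (reached EOF)

Answer: 26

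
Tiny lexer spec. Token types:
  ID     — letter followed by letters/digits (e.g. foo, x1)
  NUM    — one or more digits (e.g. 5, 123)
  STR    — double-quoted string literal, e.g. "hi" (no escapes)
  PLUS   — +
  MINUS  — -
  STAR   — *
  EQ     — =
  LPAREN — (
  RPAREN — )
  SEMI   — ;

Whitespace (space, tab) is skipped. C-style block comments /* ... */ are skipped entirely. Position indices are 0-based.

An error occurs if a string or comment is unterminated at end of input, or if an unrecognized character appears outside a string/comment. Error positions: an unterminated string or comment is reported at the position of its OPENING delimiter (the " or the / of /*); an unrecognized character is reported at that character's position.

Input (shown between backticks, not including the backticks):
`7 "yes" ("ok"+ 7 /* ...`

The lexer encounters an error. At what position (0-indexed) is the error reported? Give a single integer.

pos=0: emit NUM '7' (now at pos=1)
pos=2: enter STRING mode
pos=2: emit STR "yes" (now at pos=7)
pos=8: emit LPAREN '('
pos=9: enter STRING mode
pos=9: emit STR "ok" (now at pos=13)
pos=13: emit PLUS '+'
pos=15: emit NUM '7' (now at pos=16)
pos=17: enter COMMENT mode (saw '/*')
pos=17: ERROR — unterminated comment (reached EOF)

Answer: 17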